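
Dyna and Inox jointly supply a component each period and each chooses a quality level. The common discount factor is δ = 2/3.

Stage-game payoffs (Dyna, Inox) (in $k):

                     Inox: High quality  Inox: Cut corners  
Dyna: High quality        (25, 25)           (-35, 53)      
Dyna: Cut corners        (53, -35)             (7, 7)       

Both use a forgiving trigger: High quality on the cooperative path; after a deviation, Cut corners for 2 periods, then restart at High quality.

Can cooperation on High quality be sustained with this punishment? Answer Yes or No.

No

IC: δ+…+δ^2 ≥ (53−25)/(25−7) = 14/9.
At δ = 2/3: partial sum = 1.1111 < 1.5556. Cooperation not sustainable.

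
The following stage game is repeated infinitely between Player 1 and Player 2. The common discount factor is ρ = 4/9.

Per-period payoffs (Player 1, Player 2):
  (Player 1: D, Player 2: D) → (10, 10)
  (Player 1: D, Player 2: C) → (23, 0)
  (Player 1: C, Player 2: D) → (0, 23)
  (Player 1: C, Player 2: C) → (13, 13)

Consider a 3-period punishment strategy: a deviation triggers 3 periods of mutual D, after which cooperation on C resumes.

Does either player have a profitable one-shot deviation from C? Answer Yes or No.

Yes

A one-shot deviation gives 23 now, then 10 for 3 periods, then back to 13.
Gain from deviating: (23−13) today; loss: (13−10) in each of the next 3 periods.
No-deviation condition: (13−10)(ρ+…+ρ^3) ≥ 23−13, i.e. ρ+…+ρ^3 ≥ 10/3.
At ρ = 4/9: ρ+…+ρ^3 = 0.7298 < 3.3333.
So cooperation is not sustainable.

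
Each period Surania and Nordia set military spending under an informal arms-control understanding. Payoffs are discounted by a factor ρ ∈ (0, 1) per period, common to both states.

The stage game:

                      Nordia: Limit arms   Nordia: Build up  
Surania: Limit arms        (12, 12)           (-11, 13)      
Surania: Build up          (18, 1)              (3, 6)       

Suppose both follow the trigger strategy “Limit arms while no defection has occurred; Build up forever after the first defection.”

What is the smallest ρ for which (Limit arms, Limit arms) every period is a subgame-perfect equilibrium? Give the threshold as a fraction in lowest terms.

2/5

Surania: cooperation gives 12 each period; deviation gives 18 once then 3 forever.
  12/(1−ρ) ≥ 18 + 3ρ/(1−ρ) ⇒ ρ ≥ 6/15 = 2/5.
Nordia: cooperation gives 12 each period; deviation gives 13 once then 6 forever.
  ρ ≥ 1/7.
Both must hold, so the binding constraint is Surania's: ρ ≥ 2/5.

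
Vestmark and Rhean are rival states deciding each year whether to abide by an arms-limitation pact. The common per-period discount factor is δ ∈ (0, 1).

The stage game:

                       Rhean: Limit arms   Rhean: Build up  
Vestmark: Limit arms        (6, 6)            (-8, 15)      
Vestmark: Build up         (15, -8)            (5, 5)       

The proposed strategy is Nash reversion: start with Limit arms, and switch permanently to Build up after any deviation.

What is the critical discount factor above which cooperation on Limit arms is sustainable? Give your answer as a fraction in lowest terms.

9/10

Cooperation forever yields 6 each period: 6/(1−δ).
Deviating yields 15 once, then 5 forever: 15 + 5δ/(1−δ).
No profitable deviation requires 6/(1−δ) ≥ 15 + 5δ/(1−δ).
Multiplying by (1−δ): 6 ≥ 15(1−δ) + 5δ = 15 − 10δ.
So 10δ ≥ 9, i.e. δ ≥ 9/10.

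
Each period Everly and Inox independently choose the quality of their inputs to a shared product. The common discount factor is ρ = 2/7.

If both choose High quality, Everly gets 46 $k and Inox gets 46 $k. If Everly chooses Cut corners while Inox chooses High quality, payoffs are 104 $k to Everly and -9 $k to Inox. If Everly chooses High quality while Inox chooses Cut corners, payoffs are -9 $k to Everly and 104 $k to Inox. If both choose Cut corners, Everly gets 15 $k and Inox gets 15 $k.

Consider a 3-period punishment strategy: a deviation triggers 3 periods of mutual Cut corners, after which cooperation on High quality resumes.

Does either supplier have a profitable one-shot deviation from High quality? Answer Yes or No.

A one-shot deviation gives 104 now, then 15 for 3 periods, then back to 46.
Gain from deviating: (104−46) today; loss: (46−15) in each of the next 3 periods.
No-deviation condition: (46−15)(ρ+…+ρ^3) ≥ 104−46, i.e. ρ+…+ρ^3 ≥ 58/31.
At ρ = 2/7: ρ+…+ρ^3 = 0.3907 < 1.8710.
So cooperation is not sustainable.

Yes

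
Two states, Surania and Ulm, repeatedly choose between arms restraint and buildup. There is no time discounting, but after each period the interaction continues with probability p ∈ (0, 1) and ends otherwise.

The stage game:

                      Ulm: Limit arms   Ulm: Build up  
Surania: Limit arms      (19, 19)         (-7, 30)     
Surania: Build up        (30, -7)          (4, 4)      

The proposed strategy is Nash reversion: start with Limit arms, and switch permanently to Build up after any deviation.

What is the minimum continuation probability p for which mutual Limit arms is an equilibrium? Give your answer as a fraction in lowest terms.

With no time discounting, the continuation probability p plays the role of the discount factor.
Grim-trigger IC: 19/(1−p) ≥ 30 + 4p/(1−p) ⇒ p ≥ (30−19)/(30−4) = 11/26.

11/26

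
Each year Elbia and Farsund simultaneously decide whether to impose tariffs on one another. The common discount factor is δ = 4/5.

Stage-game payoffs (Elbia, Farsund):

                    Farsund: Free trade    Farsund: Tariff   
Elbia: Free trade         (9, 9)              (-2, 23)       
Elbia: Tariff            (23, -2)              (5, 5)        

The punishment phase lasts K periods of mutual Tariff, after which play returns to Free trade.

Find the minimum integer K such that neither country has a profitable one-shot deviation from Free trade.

10

Need Σ_{k=1}^{K} δ^k ≥ (23−9)/(9−5) = 3.5000 at δ = 4/5.
At K = 9 the sum is 3.4631 < 3.5000; at K = 10 it is 3.5705 ≥ 3.5000.
So the minimum punishment length is K = 10.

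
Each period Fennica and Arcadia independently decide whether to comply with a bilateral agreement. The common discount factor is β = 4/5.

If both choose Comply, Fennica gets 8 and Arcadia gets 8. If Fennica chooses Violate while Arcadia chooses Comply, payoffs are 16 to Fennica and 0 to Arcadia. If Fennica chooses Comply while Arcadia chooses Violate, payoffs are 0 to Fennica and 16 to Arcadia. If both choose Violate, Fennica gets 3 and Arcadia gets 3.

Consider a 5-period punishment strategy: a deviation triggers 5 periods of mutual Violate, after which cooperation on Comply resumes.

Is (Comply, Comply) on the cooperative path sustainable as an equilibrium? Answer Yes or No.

Yes

IC: β+…+β^5 ≥ (16−8)/(8−3) = 8/5.
At β = 4/5: partial sum = 2.6893 ≥ 1.6000. Cooperation sustainable.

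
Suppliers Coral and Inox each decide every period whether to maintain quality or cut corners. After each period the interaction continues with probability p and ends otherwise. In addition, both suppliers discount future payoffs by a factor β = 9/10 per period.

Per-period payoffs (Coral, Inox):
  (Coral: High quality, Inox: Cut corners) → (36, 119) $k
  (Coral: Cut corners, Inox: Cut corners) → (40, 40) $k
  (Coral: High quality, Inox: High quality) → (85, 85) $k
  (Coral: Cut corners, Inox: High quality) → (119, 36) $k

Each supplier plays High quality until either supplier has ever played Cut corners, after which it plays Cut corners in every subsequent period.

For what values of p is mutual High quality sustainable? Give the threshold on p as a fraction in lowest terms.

With continuation probability p and discount β, the effective per-period discount factor is βp.
Grim-trigger IC: βp ≥ (119−85)/(119−40) = 34/79.
So p ≥ (34/79)/(9/10) = 340/711.

340/711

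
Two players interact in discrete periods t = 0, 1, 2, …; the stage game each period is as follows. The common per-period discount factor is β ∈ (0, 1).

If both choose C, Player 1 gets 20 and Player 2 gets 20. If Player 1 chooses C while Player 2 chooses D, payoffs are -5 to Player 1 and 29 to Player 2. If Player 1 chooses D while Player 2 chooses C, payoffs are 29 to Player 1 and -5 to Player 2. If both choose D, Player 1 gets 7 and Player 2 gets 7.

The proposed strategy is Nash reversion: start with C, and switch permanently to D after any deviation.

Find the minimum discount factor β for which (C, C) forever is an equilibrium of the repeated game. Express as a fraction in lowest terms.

9/22

20/(1−β) ≥ 29 + 7β/(1−β)
20 ≥ 29 − 22β
β ≥ 9/22.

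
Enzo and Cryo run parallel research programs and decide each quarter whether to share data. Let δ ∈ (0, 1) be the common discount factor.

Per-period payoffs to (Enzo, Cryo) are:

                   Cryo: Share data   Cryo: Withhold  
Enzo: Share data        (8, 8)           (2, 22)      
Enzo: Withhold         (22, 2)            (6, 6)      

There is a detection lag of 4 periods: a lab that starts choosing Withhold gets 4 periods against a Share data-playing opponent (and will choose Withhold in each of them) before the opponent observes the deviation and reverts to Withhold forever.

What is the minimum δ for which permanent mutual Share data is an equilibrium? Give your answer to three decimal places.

0.967

The best deviation is to choose Withhold for all 4 undetected periods, earning 22 each, then 6 forever once detected.
Deviation value: 22(1−δ^4)/(1−δ) + 6δ^4/(1−δ); cooperation value: 8/(1−δ).
IC: 8 ≥ 22(1−δ^4) + 6δ^4 = 22 − 16δ^4.
So δ^4 ≥ 14/16 = 7/8, giving δ ≥ (7/8)^(1/4) ≈ 0.967.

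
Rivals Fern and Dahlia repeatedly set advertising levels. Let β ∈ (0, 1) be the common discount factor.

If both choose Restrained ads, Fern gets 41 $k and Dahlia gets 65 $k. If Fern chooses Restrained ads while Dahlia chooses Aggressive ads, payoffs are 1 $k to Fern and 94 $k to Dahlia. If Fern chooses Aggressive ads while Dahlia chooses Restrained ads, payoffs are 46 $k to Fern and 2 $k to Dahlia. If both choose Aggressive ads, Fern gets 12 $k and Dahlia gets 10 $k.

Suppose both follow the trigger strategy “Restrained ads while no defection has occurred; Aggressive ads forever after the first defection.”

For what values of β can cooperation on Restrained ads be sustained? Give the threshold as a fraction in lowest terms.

Fern's threshold: (46−41)/(46−12) = 5/34.
Dahlia's threshold: (94−65)/(94−10) = 29/84.
5/34 < 29/84, so Dahlia binds and β* = 29/84.

29/84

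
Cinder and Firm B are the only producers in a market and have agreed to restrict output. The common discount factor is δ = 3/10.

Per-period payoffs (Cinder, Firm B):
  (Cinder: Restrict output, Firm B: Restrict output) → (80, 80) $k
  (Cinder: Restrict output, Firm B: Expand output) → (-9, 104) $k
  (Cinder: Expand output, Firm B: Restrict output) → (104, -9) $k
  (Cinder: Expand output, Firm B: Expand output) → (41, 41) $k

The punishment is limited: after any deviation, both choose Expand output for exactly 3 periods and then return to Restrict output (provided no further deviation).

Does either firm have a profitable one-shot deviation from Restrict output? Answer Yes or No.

Yes

Comparing payoff streams over the 4 periods until play realigns: cooperate → 80(1+δ+…+δ^3); deviate → 104 + 41(δ+…+δ^3).
Cooperation is sustained iff (80−41)(δ+…+δ^3) ≥ 104−80.
δ+…+δ^3 = 3/10·(1−(3/10)^3)/(1−3/10) = 0.4170, and (104−80)/(80−41) = 0.6154.
0.4170 < 0.6154, so cooperation is not sustainable.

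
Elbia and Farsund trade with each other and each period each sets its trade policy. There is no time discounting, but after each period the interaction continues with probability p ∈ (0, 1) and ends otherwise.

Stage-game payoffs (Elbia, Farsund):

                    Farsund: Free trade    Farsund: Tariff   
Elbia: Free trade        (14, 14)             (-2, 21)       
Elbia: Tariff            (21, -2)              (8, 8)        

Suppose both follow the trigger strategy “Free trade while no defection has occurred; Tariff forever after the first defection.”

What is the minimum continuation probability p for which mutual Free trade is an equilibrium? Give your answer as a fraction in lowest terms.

7/13

Expected cooperation value is 14 + p·14 + p²·14 + … = 14/(1−p); deviation gives 21 + p·8/(1−p).
14 ≥ 21(1−p) + 8p ⇒ 13p ≥ 7 ⇒ p ≥ 7/13.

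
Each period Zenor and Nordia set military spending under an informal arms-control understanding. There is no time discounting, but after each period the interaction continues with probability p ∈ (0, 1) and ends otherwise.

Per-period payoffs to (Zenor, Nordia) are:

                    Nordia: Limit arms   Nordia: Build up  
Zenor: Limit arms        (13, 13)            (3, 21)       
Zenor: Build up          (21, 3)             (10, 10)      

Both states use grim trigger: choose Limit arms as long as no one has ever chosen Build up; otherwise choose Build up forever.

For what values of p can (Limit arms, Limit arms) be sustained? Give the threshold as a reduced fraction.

8/11

Expected cooperation value is 13 + p·13 + p²·13 + … = 13/(1−p); deviation gives 21 + p·10/(1−p).
13 ≥ 21(1−p) + 10p ⇒ 11p ≥ 8 ⇒ p ≥ 8/11.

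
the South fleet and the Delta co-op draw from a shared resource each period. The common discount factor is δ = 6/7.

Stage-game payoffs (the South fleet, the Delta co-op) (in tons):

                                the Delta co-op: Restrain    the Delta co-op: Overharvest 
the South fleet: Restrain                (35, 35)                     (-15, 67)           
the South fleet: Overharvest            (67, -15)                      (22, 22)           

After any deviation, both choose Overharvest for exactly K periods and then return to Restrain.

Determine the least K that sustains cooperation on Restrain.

4

IC: δ(1−δ^K)/(1−δ) ≥ (67−35)/(35−22) = 32/13.
With δ = 6/7: need 1 − δ^K ≥ 32/13·(1−6/7)/(6/7), i.e. δ^K ≤ 0.5897.
Since (6/7)^3 = 0.6297 and (6/7)^4 = 0.5398, the smallest such K is 4.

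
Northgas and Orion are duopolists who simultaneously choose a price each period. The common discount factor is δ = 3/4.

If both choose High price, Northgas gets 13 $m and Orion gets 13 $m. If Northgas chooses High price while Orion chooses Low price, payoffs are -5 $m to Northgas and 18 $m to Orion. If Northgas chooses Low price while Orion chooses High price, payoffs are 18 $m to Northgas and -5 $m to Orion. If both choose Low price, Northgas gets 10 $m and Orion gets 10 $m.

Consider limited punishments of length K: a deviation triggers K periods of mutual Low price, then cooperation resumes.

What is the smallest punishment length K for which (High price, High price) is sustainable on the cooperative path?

3

Need Σ_{k=1}^{K} δ^k ≥ (18−13)/(13−10) = 1.6667 at δ = 3/4.
At K = 2 the sum is 1.3125 < 1.6667; at K = 3 it is 1.7344 ≥ 1.6667.
So the minimum punishment length is K = 3.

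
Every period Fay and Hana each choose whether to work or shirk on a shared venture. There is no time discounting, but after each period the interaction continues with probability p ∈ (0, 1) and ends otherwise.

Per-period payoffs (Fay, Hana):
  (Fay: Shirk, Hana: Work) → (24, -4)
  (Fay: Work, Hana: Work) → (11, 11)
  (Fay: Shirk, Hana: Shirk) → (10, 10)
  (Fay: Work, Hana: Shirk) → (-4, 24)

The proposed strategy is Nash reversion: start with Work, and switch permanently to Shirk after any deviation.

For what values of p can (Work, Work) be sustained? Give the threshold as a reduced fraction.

Expected cooperation value is 11 + p·11 + p²·11 + … = 11/(1−p); deviation gives 24 + p·10/(1−p).
11 ≥ 24(1−p) + 10p ⇒ 14p ≥ 13 ⇒ p ≥ 13/14.

13/14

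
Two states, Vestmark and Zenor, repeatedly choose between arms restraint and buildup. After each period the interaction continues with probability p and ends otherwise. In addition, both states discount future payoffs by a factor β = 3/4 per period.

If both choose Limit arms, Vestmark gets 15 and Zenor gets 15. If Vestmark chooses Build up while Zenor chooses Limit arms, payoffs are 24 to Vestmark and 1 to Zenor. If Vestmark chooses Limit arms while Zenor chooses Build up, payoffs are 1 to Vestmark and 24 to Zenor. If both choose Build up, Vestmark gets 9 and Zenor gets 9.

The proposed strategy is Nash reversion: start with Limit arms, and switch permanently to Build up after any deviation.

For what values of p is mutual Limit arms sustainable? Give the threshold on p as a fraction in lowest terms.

4/5

With continuation probability p and discount β, the effective per-period discount factor is βp.
Grim-trigger IC: βp ≥ (24−15)/(24−9) = 3/5.
So p ≥ (3/5)/(3/4) = 4/5.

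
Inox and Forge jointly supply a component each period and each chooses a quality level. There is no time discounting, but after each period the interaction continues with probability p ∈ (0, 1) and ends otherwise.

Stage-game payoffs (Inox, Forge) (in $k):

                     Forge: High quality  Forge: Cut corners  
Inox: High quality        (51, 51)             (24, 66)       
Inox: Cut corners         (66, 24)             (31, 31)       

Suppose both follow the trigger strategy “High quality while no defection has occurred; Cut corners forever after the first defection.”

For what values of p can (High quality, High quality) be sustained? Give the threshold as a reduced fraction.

Expected cooperation value is 51 + p·51 + p²·51 + … = 51/(1−p); deviation gives 66 + p·31/(1−p).
51 ≥ 66(1−p) + 31p ⇒ 35p ≥ 15 ⇒ p ≥ 15/35 = 3/7.

3/7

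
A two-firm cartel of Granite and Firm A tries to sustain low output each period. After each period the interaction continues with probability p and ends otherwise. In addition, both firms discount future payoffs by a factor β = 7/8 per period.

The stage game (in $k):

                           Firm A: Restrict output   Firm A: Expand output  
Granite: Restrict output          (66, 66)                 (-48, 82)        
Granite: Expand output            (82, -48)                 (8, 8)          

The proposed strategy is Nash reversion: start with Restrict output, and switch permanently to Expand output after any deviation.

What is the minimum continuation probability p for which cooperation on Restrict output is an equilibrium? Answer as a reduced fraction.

64/259

With continuation probability p and discount β, the effective per-period discount factor is βp.
Grim-trigger IC: βp ≥ (82−66)/(82−8) = 8/37.
So p ≥ (8/37)/(7/8) = 64/259.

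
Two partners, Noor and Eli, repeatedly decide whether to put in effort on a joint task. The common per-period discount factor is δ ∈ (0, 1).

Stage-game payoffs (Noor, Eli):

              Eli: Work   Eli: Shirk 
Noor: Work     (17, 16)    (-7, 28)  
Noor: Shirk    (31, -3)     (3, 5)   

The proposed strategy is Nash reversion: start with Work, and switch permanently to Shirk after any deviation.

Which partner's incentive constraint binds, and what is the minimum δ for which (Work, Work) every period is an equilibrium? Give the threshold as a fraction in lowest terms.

Eli; δ ≥ 12/23

Noor's threshold: (31−17)/(31−3) = 1/2.
Eli's threshold: (28−16)/(28−5) = 12/23.
1/2 < 12/23, so Eli binds and δ* = 12/23.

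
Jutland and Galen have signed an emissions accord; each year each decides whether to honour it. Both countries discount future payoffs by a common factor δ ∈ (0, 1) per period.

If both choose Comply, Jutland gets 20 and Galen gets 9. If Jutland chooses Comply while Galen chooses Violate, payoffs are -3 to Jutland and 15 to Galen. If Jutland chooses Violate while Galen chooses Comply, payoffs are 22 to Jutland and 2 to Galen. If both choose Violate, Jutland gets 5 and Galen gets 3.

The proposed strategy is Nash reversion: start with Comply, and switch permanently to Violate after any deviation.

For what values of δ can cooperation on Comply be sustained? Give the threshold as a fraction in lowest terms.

1/2

Jutland: cooperation gives 20 each period; deviation gives 22 once then 5 forever.
  20/(1−δ) ≥ 22 + 5δ/(1−δ) ⇒ δ ≥ 2/17.
Galen: cooperation gives 9 each period; deviation gives 15 once then 3 forever.
  δ ≥ 6/12 = 1/2.
Both must hold, so the binding constraint is Galen's: δ ≥ 1/2.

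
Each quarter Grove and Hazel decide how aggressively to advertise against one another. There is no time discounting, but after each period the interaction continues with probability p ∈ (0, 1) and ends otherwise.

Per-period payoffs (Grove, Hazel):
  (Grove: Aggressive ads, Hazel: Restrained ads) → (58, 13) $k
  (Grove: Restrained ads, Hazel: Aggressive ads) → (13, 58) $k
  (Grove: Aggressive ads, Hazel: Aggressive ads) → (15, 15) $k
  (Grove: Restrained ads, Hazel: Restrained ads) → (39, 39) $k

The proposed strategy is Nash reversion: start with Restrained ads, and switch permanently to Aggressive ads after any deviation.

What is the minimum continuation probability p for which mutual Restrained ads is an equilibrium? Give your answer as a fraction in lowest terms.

19/43

Expected cooperation value is 39 + p·39 + p²·39 + … = 39/(1−p); deviation gives 58 + p·15/(1−p).
39 ≥ 58(1−p) + 15p ⇒ 43p ≥ 19 ⇒ p ≥ 19/43.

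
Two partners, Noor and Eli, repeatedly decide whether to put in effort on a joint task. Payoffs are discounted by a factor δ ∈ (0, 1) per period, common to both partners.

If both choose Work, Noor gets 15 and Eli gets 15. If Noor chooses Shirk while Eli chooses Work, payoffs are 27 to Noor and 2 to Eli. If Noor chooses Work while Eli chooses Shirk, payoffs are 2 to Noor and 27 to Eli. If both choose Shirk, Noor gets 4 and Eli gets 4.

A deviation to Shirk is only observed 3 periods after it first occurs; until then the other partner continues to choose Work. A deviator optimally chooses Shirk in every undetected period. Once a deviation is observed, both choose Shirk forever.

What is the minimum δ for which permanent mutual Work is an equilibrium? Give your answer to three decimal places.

0.805

The best deviation is to choose Shirk for all 3 undetected periods, earning 27 each, then 4 forever once detected.
Deviation value: 27(1−δ^3)/(1−δ) + 4δ^3/(1−δ); cooperation value: 15/(1−δ).
IC: 15 ≥ 27(1−δ^3) + 4δ^3 = 27 − 23δ^3.
So δ^3 ≥ 12/23, giving δ ≥ (12/23)^(1/3) ≈ 0.805.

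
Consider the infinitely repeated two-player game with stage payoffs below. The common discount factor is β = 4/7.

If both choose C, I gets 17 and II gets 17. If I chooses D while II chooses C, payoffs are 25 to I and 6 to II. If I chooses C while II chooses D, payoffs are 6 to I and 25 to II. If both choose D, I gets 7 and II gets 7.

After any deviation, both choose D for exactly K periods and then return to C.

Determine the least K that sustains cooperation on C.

2

Need Σ_{k=1}^{K} β^k ≥ (25−17)/(17−7) = 0.8000 at β = 4/7.
At K = 1 the sum is 0.5714 < 0.8000; at K = 2 it is 0.8980 ≥ 0.8000.
So the minimum punishment length is K = 2.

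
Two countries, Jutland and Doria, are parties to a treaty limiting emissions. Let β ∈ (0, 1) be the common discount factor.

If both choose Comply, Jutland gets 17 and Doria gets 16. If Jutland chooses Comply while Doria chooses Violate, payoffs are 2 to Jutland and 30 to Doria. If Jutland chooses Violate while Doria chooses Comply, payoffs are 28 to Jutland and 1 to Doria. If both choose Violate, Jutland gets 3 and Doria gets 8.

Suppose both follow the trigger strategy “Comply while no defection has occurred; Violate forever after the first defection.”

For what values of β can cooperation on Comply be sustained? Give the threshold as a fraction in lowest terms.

For Jutland: deviation gain 28−17 = 11, per-period punishment loss 17−3 = 14. IC gives β ≥ 11/25.
For Doria: gain 14, loss 8 per period, so β ≥ 14/22 = 7/11.
The tighter constraint is Doria's, so cooperation needs β ≥ 7/11.

7/11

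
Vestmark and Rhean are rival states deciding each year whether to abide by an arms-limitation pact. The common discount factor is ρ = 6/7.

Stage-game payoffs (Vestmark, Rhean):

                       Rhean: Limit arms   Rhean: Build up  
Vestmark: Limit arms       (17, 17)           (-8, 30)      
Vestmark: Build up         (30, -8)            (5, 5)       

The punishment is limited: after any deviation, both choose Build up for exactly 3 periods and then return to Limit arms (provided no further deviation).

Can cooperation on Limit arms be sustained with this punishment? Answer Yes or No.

Yes

A one-shot deviation gives 30 now, then 5 for 3 periods, then back to 17.
Gain from deviating: (30−17) today; loss: (17−5) in each of the next 3 periods.
No-deviation condition: (17−5)(ρ+…+ρ^3) ≥ 30−17, i.e. ρ+…+ρ^3 ≥ 13/12.
At ρ = 6/7: ρ+…+ρ^3 = 2.2216 ≥ 1.0833.
So cooperation is sustainable.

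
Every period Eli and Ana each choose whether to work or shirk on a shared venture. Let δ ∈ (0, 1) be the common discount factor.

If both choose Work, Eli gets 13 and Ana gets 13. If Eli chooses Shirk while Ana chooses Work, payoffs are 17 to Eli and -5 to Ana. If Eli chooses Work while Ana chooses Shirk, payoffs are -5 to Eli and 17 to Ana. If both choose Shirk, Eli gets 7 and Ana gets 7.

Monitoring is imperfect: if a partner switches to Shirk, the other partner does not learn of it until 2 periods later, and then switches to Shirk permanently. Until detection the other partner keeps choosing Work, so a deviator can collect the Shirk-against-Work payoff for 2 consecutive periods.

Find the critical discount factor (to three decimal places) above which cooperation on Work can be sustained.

0.632

Deviating for the 2 undetected periods gains 17−13 = 4 per period over cooperation, then loses 13−7 = 6 per period forever once punishment starts.
Gain: 4(1 + δ + … + δ^1); loss: 6·δ^2/(1−δ).
No profitable deviation ⇔ 4(1−δ^2) ≤ 6·δ^2, i.e. δ^2 ≥ 4/(4+6) = 2/5.
Hence δ ≥ (2/5)^(1/2) ≈ 0.632.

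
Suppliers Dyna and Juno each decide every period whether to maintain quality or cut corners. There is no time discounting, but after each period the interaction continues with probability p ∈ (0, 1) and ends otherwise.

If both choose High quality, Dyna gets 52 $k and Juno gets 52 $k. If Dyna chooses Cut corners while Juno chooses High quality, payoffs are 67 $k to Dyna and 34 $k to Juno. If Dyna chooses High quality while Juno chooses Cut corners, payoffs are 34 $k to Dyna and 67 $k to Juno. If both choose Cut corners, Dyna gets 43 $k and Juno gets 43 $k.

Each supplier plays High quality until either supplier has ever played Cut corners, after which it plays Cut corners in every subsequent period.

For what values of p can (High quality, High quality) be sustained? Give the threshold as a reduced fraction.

5/8

With no time discounting, the continuation probability p plays the role of the discount factor.
Grim-trigger IC: 52/(1−p) ≥ 67 + 43p/(1−p) ⇒ p ≥ (67−52)/(67−43) = 5/8.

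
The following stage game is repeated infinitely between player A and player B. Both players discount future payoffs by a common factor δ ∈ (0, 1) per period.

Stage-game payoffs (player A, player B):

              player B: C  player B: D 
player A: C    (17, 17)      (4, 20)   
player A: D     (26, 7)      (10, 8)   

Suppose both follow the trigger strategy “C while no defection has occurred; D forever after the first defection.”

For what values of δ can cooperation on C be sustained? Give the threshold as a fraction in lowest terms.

player A: cooperation gives 17 each period; deviation gives 26 once then 10 forever.
  17/(1−δ) ≥ 26 + 10δ/(1−δ) ⇒ δ ≥ 9/16.
player B: cooperation gives 17 each period; deviation gives 20 once then 8 forever.
  δ ≥ 3/12 = 1/4.
Both must hold, so the binding constraint is player A's: δ ≥ 9/16.

9/16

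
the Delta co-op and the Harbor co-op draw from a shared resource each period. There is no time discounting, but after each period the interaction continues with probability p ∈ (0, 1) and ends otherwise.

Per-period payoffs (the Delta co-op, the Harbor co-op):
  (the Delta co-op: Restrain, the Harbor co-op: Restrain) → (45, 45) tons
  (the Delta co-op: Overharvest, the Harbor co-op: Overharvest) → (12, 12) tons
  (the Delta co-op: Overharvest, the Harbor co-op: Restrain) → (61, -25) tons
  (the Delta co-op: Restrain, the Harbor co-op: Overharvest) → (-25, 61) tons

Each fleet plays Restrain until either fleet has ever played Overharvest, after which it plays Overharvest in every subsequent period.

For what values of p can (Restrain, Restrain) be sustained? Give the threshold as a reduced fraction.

16/49

Expected cooperation value is 45 + p·45 + p²·45 + … = 45/(1−p); deviation gives 61 + p·12/(1−p).
45 ≥ 61(1−p) + 12p ⇒ 49p ≥ 16 ⇒ p ≥ 16/49.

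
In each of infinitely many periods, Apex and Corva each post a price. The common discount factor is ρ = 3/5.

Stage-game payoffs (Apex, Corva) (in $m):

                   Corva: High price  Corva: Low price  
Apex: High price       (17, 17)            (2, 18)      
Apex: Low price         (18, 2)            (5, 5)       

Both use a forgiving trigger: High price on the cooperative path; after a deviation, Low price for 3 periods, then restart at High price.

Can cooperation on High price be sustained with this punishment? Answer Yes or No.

Yes

A one-shot deviation gives 18 now, then 5 for 3 periods, then back to 17.
Gain from deviating: (18−17) today; loss: (17−5) in each of the next 3 periods.
No-deviation condition: (17−5)(ρ+…+ρ^3) ≥ 18−17, i.e. ρ+…+ρ^3 ≥ 1/12.
At ρ = 3/5: ρ+…+ρ^3 = 1.1760 ≥ 0.0833.
So cooperation is sustainable.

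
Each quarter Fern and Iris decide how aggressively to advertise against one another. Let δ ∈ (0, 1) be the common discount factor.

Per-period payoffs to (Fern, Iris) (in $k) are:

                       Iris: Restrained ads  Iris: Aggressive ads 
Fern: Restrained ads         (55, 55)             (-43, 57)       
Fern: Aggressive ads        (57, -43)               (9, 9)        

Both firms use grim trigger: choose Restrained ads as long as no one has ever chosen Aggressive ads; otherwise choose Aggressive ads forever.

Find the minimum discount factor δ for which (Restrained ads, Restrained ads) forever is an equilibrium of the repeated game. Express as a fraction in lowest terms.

One-period gain from deviating is 57 − 55 = 2. The loss is 55 − 9 = 46 in every subsequent period, with present value 46·δ/(1−δ).
Deviation is unprofitable when 46·δ/(1−δ) ≥ 2, i.e. δ/(1−δ) ≥ 1/23.
Equivalently δ ≥ 2/(2+46) = 1/24.

1/24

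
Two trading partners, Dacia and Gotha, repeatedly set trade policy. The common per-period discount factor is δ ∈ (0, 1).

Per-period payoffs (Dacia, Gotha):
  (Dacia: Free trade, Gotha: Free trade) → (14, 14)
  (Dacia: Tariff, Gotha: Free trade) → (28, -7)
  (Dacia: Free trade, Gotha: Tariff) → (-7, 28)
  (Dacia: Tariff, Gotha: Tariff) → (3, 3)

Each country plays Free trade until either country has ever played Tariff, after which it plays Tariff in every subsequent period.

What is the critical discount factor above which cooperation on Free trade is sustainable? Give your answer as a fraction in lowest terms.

14/25

Cooperation forever yields 14 each period: 14/(1−δ).
Deviating yields 28 once, then 3 forever: 28 + 3δ/(1−δ).
No profitable deviation requires 14/(1−δ) ≥ 28 + 3δ/(1−δ).
Multiplying by (1−δ): 14 ≥ 28(1−δ) + 3δ = 28 − 25δ.
So 25δ ≥ 14, i.e. δ ≥ 14/25.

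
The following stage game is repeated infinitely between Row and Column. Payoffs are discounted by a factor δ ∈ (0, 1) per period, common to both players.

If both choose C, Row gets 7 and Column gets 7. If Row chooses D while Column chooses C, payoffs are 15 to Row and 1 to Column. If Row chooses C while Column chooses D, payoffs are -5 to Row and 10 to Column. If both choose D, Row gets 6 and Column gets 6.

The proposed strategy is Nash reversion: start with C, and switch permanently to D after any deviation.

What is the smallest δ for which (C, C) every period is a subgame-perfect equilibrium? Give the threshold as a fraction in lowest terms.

Row's threshold: (15−7)/(15−6) = 8/9.
Column's threshold: (10−7)/(10−6) = 3/4.
8/9 > 3/4, so Row binds and δ* = 8/9.

8/9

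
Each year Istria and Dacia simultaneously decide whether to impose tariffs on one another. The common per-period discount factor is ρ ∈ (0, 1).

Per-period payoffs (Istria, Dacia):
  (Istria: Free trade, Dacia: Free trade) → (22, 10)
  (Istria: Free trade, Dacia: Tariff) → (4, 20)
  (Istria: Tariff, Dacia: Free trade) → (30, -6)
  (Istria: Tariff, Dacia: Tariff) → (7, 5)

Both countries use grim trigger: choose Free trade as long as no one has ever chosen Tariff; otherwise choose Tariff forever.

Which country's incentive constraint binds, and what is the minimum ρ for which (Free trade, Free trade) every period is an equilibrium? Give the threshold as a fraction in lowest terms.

Istria: cooperation gives 22 each period; deviation gives 30 once then 7 forever.
  22/(1−ρ) ≥ 30 + 7ρ/(1−ρ) ⇒ ρ ≥ 8/23.
Dacia: cooperation gives 10 each period; deviation gives 20 once then 5 forever.
  ρ ≥ 10/15 = 2/3.
Both must hold, so the binding constraint is Dacia's: ρ ≥ 2/3.

Dacia; ρ ≥ 2/3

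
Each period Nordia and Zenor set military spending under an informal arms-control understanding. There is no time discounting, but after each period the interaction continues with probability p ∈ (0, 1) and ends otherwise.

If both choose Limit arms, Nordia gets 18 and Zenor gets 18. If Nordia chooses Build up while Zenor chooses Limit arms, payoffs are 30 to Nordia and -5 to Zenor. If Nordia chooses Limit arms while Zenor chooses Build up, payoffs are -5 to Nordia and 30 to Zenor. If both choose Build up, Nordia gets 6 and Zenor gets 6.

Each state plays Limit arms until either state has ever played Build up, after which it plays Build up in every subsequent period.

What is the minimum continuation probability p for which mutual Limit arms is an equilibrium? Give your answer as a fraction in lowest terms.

1/2

Expected cooperation value is 18 + p·18 + p²·18 + … = 18/(1−p); deviation gives 30 + p·6/(1−p).
18 ≥ 30(1−p) + 6p ⇒ 24p ≥ 12 ⇒ p ≥ 12/24 = 1/2.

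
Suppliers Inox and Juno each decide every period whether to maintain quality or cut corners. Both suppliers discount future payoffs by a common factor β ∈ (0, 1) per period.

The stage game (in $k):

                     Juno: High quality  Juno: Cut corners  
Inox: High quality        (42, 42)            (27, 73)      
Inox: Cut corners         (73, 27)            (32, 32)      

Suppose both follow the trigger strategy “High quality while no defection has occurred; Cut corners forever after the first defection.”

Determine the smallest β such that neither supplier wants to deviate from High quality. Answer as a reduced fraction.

Under grim trigger the critical discount factor is (T−C)/(T−P) with T = 73, C = 42, P = 32.
β* = (73−42)/(73−32) = 31/41.

31/41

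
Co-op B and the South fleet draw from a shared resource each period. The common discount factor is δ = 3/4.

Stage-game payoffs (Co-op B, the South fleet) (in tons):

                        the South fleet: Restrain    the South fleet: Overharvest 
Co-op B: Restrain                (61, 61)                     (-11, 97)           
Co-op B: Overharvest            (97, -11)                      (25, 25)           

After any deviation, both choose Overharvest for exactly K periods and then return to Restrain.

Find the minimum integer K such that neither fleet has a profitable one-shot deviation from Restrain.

2

IC: δ(1−δ^K)/(1−δ) ≥ (97−61)/(61−25) = 1.
With δ = 3/4: need 1 − δ^K ≥ 1·(1−3/4)/(3/4), i.e. δ^K ≤ 0.6667.
Since (3/4)^1 = 0.7500 and (3/4)^2 = 0.5625, the smallest such K is 2.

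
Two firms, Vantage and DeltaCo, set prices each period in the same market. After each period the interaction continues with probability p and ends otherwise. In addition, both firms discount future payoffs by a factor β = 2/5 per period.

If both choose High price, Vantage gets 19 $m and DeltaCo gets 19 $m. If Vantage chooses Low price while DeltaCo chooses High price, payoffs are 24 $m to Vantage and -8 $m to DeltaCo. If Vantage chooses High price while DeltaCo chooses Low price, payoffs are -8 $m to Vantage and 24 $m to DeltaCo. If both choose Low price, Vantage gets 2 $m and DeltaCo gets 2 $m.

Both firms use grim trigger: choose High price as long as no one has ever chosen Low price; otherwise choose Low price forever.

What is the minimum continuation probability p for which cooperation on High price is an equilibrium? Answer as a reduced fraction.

Expected continuation weight on next period's payoff is β·p = 2/5·p, which plays the role of the discount factor.
Cooperation requires 2/5·p ≥ (24−19)/(24−2) = 5/22, hence p ≥ 25/44.

25/44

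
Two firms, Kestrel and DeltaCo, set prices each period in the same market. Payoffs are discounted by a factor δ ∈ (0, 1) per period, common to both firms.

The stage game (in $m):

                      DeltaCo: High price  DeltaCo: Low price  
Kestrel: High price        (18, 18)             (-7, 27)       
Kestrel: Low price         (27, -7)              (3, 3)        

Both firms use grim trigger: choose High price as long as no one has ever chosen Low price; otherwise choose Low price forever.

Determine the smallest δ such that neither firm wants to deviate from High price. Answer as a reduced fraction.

Cooperation forever yields 18 each period: 18/(1−δ).
Deviating yields 27 once, then 3 forever: 27 + 3δ/(1−δ).
No profitable deviation requires 18/(1−δ) ≥ 27 + 3δ/(1−δ).
Multiplying by (1−δ): 18 ≥ 27(1−δ) + 3δ = 27 − 24δ.
So 24δ ≥ 9, i.e. δ ≥ 9/24 = 3/8.

3/8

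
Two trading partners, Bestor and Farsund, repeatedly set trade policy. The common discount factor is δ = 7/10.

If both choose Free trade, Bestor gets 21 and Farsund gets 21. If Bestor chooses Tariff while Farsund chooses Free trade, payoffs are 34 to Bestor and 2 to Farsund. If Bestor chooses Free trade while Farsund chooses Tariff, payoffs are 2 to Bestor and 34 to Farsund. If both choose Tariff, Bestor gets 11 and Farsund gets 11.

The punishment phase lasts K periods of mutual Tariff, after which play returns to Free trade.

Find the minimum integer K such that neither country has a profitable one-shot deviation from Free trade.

No profitable deviation requires (21−11)(δ+…+δ^K) ≥ 34−21, i.e. δ+…+δ^K ≥ 13/10 ≈ 1.3000.
With δ = 7/10, the partial sums are K=1: 0.7000, K=2: 1.1900, K=3: 1.5330.
K = 3 is the first length at which the sum reaches 1.3000.

3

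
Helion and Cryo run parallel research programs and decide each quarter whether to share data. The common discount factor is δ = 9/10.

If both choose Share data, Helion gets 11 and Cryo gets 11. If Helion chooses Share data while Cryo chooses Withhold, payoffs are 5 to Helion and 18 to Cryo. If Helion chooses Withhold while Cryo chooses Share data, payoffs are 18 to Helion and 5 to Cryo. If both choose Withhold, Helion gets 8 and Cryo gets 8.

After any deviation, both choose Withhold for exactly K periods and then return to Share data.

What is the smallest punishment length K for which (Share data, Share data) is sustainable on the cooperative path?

Need Σ_{k=1}^{K} δ^k ≥ (18−11)/(11−8) = 2.3333 at δ = 9/10.
At K = 2 the sum is 1.7100 < 2.3333; at K = 3 it is 2.4390 ≥ 2.3333.
So the minimum punishment length is K = 3.

3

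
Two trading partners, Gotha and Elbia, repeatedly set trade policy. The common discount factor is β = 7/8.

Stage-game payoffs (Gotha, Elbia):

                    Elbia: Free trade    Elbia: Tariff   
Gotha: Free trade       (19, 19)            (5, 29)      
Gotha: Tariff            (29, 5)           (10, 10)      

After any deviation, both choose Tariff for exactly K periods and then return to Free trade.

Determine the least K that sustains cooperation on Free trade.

No profitable deviation requires (19−10)(β+…+β^K) ≥ 29−19, i.e. β+…+β^K ≥ 10/9 ≈ 1.1111.
With β = 7/8, the partial sums are K=1: 0.8750, K=2: 1.6406.
K = 2 is the first length at which the sum reaches 1.1111.

2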